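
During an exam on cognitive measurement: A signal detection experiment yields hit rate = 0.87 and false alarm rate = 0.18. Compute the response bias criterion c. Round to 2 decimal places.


c = -0.5 * (z(HR) + z(FAR))
z(0.87) = 1.1264
z(0.18) = -0.9154
c = -0.5 * (1.1264 + -0.9154)
= -0.5 * 0.211
= -0.11


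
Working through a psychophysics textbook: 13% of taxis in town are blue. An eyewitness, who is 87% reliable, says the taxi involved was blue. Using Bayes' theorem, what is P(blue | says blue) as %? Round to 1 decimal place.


P(blue | says blue) = P(says blue | blue)*P(blue) / [P(says blue | blue)*P(blue) + P(says blue | not blue)*P(not blue)]
Numerator = 0.87 * 0.13 = 0.1131
False identification = 0.13 * 0.87 = 0.1131
P = 0.1131 / (0.1131 + 0.1131)
= 0.1131 / 0.2262
As percentage = 50.0


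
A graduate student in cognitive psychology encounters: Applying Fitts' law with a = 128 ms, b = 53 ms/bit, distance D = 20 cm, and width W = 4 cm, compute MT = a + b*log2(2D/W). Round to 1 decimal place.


MT = 128 + 53 * log2(2*20/4)
2D/W = 10.0
log2(10.0) = 3.3219
MT = 128 + 53 * 3.3219
= 304.1 ms


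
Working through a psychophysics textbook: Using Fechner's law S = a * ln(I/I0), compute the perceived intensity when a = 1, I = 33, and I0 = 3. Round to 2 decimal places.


S = 1 * ln(33/3)
I/I0 = 11.0
ln(11.0) = 2.3979
S = 1 * 2.3979
= 2.40


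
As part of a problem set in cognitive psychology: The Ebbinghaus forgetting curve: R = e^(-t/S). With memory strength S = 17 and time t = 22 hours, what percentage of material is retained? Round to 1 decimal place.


R = e^(-t/S)
-t/S = -22/17 = -1.294118
R = e^(-1.294118) = 0.27414
Percentage = 0.27414 * 100
= 27.4


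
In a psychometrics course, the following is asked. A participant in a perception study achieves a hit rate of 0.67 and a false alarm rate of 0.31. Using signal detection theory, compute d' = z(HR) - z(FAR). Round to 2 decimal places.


d' = z(HR) - z(FAR)
z(0.67) = 0.4399
z(0.31) = -0.4959
d' = 0.4399 - -0.4959
= 0.94


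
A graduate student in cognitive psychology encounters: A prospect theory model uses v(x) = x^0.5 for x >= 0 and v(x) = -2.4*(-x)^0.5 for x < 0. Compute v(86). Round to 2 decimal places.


Since x = 86 >= 0, use v(x) = x^0.5
86^0.5 = 9.2736
v(86) = 9.27


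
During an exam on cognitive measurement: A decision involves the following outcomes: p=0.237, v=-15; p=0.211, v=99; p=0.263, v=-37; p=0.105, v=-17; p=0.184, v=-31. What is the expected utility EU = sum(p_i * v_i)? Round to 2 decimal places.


EU = sum(p_i * v_i)
0.237 * -15 = -3.555
0.211 * 99 = 20.889
0.263 * -37 = -9.731
0.105 * -17 = -1.785
0.184 * -31 = -5.704
EU = -3.555 + 20.889 + -9.731 + -1.785 + -5.704
= 0.11


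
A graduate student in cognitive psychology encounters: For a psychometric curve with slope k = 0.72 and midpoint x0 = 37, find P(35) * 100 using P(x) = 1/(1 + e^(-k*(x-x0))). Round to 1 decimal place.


P(x) = 1/(1 + e^(-0.72*(35 - 37)))
Exponent = -0.72 * -2 = 1.44
e^(1.44) = 4.220696
P = 1/(1 + 4.220696) = 0.191545
Percentage = 19.2


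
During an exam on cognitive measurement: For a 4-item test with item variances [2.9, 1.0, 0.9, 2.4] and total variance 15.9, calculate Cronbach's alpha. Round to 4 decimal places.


alpha = (k/(k-1)) * (1 - sum(s_i^2)/s_total^2)
sum(item variances) = 7.2
k/(k-1) = 4/3 = 1.333333
1 - 7.2/15.9 = 1 - 0.45283 = 0.54717
alpha = 1.333333 * 0.54717
= 0.7296


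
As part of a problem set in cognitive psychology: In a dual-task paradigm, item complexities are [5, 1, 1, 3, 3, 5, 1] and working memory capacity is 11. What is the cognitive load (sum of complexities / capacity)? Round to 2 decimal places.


Total complexity = 5 + 1 + 1 + 3 + 3 + 5 + 1 = 19
Load = total / capacity = 19 / 11
= 1.73


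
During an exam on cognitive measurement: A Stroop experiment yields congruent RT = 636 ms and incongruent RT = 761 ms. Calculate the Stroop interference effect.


Stroop effect = RT(incongruent) - RT(congruent)
= 761 - 636
= 125 ms


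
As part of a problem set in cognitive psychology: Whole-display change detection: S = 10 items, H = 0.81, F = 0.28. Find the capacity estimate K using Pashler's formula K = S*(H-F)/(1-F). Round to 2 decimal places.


K = S * (H - F) / (1 - F)
H - F = 0.53
1 - F = 0.72
K = 10 * 0.53 / 0.72
= 7.36


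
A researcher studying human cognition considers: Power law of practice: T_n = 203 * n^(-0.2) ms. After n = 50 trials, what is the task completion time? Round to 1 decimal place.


T_n = 203 * 50^(-0.2)
50^(-0.2) = 0.457305
T_n = 203 * 0.457305
= 92.8 ms


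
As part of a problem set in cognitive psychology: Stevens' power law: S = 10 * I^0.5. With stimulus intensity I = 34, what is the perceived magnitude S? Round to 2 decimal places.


S = 10 * 34^0.5
34^0.5 = 5.831
S = 10 * 5.831
= 58.31


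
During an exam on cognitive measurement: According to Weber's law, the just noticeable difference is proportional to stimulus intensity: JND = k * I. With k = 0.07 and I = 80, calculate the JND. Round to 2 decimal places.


JND = k * I
JND = 0.07 * 80
= 5.60


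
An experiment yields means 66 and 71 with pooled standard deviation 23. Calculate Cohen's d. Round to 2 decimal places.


Cohen's d = (M1 - M2) / S_pooled
= (66 - 71) / 23
= -5 / 23
= -0.22


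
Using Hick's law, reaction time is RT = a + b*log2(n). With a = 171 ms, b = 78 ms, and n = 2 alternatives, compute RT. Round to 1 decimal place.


RT = 171 + 78 * log2(2)
log2(2) = 1.0
RT = 171 + 78 * 1.0
= 171 + 78.0
= 249.0 ms


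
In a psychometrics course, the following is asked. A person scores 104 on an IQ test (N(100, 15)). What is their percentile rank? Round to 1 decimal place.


z = (IQ - mean) / SD
z = (104 - 100) / 15 = 0.2667
Percentile = Phi(0.2667) * 100
Phi(0.2667) = 0.60515
= 60.5


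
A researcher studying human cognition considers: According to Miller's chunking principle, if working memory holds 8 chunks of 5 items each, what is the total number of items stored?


Total items = chunks * items_per_chunk
= 8 * 5
= 40


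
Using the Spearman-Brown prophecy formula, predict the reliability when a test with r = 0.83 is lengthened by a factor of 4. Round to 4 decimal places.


r_new = n*r / (1 + (n-1)*r)
Numerator = 4 * 0.83 = 3.32
Denominator = 1 + 3 * 0.83 = 3.49
r_new = 3.32 / 3.49
= 0.9513


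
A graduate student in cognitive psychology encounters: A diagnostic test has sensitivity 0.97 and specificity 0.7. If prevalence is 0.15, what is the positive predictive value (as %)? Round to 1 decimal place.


PPV = (sens * prev) / (sens * prev + (1-spec) * (1-prev))
Numerator = 0.97 * 0.15 = 0.1455
P(positive and no disease) = (1 - spec) * (1 - prev) = (1 - 0.7) * (1 - 0.15) = 0.255
Denominator = 0.1455 + 0.255 = 0.4005
PPV = 0.1455 / 0.4005 = 0.363296
As percentage = 36.3


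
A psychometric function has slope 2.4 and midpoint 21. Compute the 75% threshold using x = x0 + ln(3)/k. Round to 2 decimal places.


At P = 0.75: 0.75 = 1/(1 + e^(-k*(x-x0)))
Solving: e^(-k*(x-x0)) = 1/3
x = x0 + ln(3)/k
ln(3) = 1.0986
x = 21 + 1.0986/2.4
= 21 + 0.4578
= 21.46


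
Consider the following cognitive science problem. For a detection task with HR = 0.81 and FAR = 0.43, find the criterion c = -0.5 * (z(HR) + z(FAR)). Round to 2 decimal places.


c = -0.5 * (z(HR) + z(FAR))
z(0.81) = 0.8779
z(0.43) = -0.1764
c = -0.5 * (0.8779 + -0.1764)
= -0.5 * 0.7015
= -0.35


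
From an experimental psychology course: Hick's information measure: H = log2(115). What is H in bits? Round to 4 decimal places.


H = log2(n)
H = log2(115)
= 6.8455


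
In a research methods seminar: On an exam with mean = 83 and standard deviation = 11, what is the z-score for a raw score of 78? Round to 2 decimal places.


z = (X - mu) / sigma
= (78 - 83) / 11
= -5 / 11
= -0.45


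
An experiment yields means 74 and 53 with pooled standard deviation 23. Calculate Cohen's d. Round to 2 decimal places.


Cohen's d = (M1 - M2) / S_pooled
= (74 - 53) / 23
= 21 / 23
= 0.91


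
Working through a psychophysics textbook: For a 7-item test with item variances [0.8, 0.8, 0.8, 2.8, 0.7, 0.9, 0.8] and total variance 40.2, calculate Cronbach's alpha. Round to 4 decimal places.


alpha = (k/(k-1)) * (1 - sum(s_i^2)/s_total^2)
sum(item variances) = 7.6
k/(k-1) = 7/6 = 1.166667
1 - 7.6/40.2 = 1 - 0.189055 = 0.810945
alpha = 1.166667 * 0.810945
= 0.9461


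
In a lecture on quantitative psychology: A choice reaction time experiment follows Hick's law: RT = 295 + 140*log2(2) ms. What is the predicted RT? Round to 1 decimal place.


RT = 295 + 140 * log2(2)
log2(2) = 1.0
RT = 295 + 140 * 1.0
= 295 + 140.0
= 435.0 ms


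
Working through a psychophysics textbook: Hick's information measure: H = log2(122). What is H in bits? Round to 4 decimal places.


H = log2(n)
H = log2(122)
= 6.9307


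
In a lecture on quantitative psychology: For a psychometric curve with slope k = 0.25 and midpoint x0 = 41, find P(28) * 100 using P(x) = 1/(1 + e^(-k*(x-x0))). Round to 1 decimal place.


P(x) = 1/(1 + e^(-0.25*(28 - 41)))
Exponent = -0.25 * -13 = 3.25
e^(3.25) = 25.79034
P = 1/(1 + 25.79034) = 0.037327
Percentage = 3.7


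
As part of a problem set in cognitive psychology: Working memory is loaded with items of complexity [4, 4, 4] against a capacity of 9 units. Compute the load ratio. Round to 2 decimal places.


Total complexity = 4 + 4 + 4 = 12
Load = total / capacity = 12 / 9
= 1.33


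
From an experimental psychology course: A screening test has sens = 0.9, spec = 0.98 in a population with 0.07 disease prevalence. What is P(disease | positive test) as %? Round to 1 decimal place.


PPV = (sens * prev) / (sens * prev + (1-spec) * (1-prev))
Numerator = 0.9 * 0.07 = 0.063
P(positive and no disease) = (1 - spec) * (1 - prev) = (1 - 0.98) * (1 - 0.07) = 0.0186
Denominator = 0.063 + 0.0186 = 0.0816
PPV = 0.063 / 0.0816 = 0.772059
As percentage = 77.2


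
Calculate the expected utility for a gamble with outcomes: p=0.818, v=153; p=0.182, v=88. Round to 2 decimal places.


EU = sum(p_i * v_i)
0.818 * 153 = 125.154
0.182 * 88 = 16.016
EU = 125.154 + 16.016
= 141.17


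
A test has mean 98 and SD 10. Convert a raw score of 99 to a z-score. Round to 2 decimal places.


z = (X - mu) / sigma
= (99 - 98) / 10
= 1 / 10
= 0.10


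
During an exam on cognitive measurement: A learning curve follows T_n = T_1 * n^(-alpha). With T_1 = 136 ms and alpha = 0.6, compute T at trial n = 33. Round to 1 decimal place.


T_n = 136 * 33^(-0.6)
33^(-0.6) = 0.122713
T_n = 136 * 0.122713
= 16.7 ms


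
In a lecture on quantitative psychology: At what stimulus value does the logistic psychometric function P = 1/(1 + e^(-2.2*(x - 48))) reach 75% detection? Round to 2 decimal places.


At P = 0.75: 0.75 = 1/(1 + e^(-k*(x-x0)))
Solving: e^(-k*(x-x0)) = 1/3
x = x0 + ln(3)/k
ln(3) = 1.0986
x = 48 + 1.0986/2.2
= 48 + 0.4994
= 48.50


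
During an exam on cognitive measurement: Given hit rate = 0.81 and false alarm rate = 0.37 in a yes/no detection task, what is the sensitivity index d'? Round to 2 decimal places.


d' = z(HR) - z(FAR)
z(0.81) = 0.8779
z(0.37) = -0.3319
d' = 0.8779 - -0.3319
= 1.21


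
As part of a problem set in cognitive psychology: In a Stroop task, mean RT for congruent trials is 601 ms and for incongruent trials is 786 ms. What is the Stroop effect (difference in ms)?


Stroop effect = RT(incongruent) - RT(congruent)
= 786 - 601
= 185 ms


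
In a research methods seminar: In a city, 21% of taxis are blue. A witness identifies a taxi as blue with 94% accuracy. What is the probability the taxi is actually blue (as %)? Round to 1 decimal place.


P(blue | says blue) = P(says blue | blue)*P(blue) / [P(says blue | blue)*P(blue) + P(says blue | not blue)*P(not blue)]
Numerator = 0.94 * 0.21 = 0.1974
False identification = 0.06 * 0.79 = 0.0474
P = 0.1974 / (0.1974 + 0.0474)
= 0.1974 / 0.2448
As percentage = 80.6


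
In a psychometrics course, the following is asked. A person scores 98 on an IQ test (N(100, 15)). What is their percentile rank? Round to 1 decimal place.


z = (IQ - mean) / SD
z = (98 - 100) / 15 = -0.1333
Percentile = Phi(-0.1333) * 100
Phi(-0.1333) = 0.446978
= 44.7


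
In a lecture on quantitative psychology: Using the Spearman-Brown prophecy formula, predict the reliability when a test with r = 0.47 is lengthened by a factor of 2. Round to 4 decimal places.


r_new = n*r / (1 + (n-1)*r)
Numerator = 2 * 0.47 = 0.94
Denominator = 1 + 1 * 0.47 = 1.47
r_new = 0.94 / 1.47
= 0.6395


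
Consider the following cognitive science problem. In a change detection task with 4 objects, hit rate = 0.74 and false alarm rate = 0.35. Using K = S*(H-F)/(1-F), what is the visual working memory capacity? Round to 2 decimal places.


K = S * (H - F) / (1 - F)
H - F = 0.39
1 - F = 0.65
K = 4 * 0.39 / 0.65
= 2.40


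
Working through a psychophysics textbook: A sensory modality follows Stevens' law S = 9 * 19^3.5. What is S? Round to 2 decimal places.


S = 9 * 19^3.5
19^3.5 = 29897.6879
S = 9 * 29897.6879
= 269079.19


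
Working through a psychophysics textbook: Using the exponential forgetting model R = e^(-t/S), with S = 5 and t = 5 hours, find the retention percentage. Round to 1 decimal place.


R = e^(-t/S)
-t/S = -5/5 = -1.0
R = e^(-1.0) = 0.367879
Percentage = 0.367879 * 100
= 36.8


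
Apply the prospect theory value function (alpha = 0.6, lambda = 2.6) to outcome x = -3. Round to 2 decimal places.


Since x = -3 < 0, use v(x) = -lambda*(-x)^alpha
(-x) = 3
3^0.6 = 1.9332
v(-3) = -2.6 * 1.9332
= -5.03


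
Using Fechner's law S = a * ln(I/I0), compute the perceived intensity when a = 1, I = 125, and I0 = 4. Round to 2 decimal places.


S = 1 * ln(125/4)
I/I0 = 31.25
ln(31.25) = 3.442
S = 1 * 3.442
= 3.44


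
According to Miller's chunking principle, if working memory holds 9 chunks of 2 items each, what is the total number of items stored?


Total items = chunks * items_per_chunk
= 9 * 2
= 18


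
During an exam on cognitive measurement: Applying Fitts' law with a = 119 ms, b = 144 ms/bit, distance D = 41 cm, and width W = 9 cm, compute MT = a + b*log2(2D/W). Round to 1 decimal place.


MT = 119 + 144 * log2(2*41/9)
2D/W = 9.111111
log2(9.111111) = 3.1876
MT = 119 + 144 * 3.1876
= 578.0 ms


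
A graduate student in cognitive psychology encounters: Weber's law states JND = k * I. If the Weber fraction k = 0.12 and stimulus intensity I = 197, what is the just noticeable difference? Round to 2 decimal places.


JND = k * I
JND = 0.12 * 197
= 23.64


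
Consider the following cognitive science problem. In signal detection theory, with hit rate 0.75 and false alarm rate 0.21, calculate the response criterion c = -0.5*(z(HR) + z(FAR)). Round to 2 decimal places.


c = -0.5 * (z(HR) + z(FAR))
z(0.75) = 0.6745
z(0.21) = -0.8064
c = -0.5 * (0.6745 + -0.8064)
= -0.5 * -0.1319
= 0.07


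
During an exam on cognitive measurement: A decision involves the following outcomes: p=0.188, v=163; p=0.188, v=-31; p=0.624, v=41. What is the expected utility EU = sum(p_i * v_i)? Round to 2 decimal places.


EU = sum(p_i * v_i)
0.188 * 163 = 30.644
0.188 * -31 = -5.828
0.624 * 41 = 25.584
EU = 30.644 + -5.828 + 25.584
= 50.40


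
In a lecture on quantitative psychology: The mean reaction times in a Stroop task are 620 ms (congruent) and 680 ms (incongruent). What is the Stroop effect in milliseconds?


Stroop effect = RT(incongruent) - RT(congruent)
= 680 - 620
= 60 ms


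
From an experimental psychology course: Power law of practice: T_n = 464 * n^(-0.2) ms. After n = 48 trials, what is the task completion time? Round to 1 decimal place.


T_n = 464 * 48^(-0.2)
48^(-0.2) = 0.461054
T_n = 464 * 0.461054
= 213.9 ms


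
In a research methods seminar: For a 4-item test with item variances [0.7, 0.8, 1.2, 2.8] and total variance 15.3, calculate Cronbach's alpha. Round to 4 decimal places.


alpha = (k/(k-1)) * (1 - sum(s_i^2)/s_total^2)
sum(item variances) = 5.5
k/(k-1) = 4/3 = 1.333333
1 - 5.5/15.3 = 1 - 0.359477 = 0.640523
alpha = 1.333333 * 0.640523
= 0.8540


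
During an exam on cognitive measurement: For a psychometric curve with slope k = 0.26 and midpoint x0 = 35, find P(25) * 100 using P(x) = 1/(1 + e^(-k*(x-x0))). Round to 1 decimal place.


P(x) = 1/(1 + e^(-0.26*(25 - 35)))
Exponent = -0.26 * -10 = 2.6
e^(2.6) = 13.463738
P = 1/(1 + 13.463738) = 0.069138
Percentage = 6.9


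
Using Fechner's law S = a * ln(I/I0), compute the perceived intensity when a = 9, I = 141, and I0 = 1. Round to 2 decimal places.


S = 9 * ln(141/1)
I/I0 = 141.0
ln(141.0) = 4.9488
S = 9 * 4.9488
= 44.54


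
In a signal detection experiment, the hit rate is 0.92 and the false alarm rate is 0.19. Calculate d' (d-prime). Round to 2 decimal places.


d' = z(HR) - z(FAR)
z(0.92) = 1.4051
z(0.19) = -0.8779
d' = 1.4051 - -0.8779
= 2.28


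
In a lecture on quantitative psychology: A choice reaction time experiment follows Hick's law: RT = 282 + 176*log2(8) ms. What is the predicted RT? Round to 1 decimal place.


RT = 282 + 176 * log2(8)
log2(8) = 3.0
RT = 282 + 176 * 3.0
= 282 + 528.0
= 810.0 ms


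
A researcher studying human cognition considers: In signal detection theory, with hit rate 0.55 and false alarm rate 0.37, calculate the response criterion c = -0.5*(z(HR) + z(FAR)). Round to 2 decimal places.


c = -0.5 * (z(HR) + z(FAR))
z(0.55) = 0.1257
z(0.37) = -0.3319
c = -0.5 * (0.1257 + -0.3319)
= -0.5 * -0.2062
= 0.10


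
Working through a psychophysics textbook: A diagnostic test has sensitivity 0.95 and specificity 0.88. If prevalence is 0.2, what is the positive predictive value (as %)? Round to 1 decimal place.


PPV = (sens * prev) / (sens * prev + (1-spec) * (1-prev))
Numerator = 0.95 * 0.2 = 0.19
P(positive and no disease) = (1 - spec) * (1 - prev) = (1 - 0.88) * (1 - 0.2) = 0.096
Denominator = 0.19 + 0.096 = 0.286
PPV = 0.19 / 0.286 = 0.664336
As percentage = 66.4


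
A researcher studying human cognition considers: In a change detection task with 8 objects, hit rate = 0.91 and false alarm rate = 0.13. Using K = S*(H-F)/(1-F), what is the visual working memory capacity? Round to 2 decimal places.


K = S * (H - F) / (1 - F)
H - F = 0.78
1 - F = 0.87
K = 8 * 0.78 / 0.87
= 7.17


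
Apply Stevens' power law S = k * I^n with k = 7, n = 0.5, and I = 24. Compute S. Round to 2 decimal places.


S = 7 * 24^0.5
24^0.5 = 4.899
S = 7 * 4.899
= 34.29


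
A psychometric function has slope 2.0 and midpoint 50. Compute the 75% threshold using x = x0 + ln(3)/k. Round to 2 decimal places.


At P = 0.75: 0.75 = 1/(1 + e^(-k*(x-x0)))
Solving: e^(-k*(x-x0)) = 1/3
x = x0 + ln(3)/k
ln(3) = 1.0986
x = 50 + 1.0986/2.0
= 50 + 0.5493
= 50.55


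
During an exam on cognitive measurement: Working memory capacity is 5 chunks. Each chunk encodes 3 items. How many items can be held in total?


Total items = chunks * items_per_chunk
= 5 * 3
= 15


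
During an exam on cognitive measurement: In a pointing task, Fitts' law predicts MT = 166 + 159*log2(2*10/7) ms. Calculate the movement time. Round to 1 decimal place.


MT = 166 + 159 * log2(2*10/7)
2D/W = 2.857143
log2(2.857143) = 1.5146
MT = 166 + 159 * 1.5146
= 406.8 ms


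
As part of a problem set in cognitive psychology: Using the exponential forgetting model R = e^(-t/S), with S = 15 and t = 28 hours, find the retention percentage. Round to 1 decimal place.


R = e^(-t/S)
-t/S = -28/15 = -1.866667
R = e^(-1.866667) = 0.154638
Percentage = 0.154638 * 100
= 15.5


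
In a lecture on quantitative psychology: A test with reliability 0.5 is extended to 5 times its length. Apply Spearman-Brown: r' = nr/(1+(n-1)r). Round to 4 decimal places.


r_new = n*r / (1 + (n-1)*r)
Numerator = 5 * 0.5 = 2.5
Denominator = 1 + 4 * 0.5 = 3.0
r_new = 2.5 / 3.0
= 0.8333


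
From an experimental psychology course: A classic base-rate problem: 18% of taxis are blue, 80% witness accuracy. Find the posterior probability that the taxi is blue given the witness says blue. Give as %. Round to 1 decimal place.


P(blue | says blue) = P(says blue | blue)*P(blue) / [P(says blue | blue)*P(blue) + P(says blue | not blue)*P(not blue)]
Numerator = 0.8 * 0.18 = 0.144
False identification = 0.2 * 0.82 = 0.164
P = 0.144 / (0.144 + 0.164)
= 0.144 / 0.308
As percentage = 46.8


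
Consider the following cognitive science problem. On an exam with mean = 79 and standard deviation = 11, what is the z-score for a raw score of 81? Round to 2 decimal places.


z = (X - mu) / sigma
= (81 - 79) / 11
= 2 / 11
= 0.18


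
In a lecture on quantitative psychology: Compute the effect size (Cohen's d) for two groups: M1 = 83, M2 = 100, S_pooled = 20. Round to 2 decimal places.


Cohen's d = (M1 - M2) / S_pooled
= (83 - 100) / 20
= -17 / 20
= -0.85


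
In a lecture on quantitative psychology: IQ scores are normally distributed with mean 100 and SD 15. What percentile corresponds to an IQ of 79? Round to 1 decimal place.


z = (IQ - mean) / SD
z = (79 - 100) / 15 = -1.4
Percentile = Phi(-1.4) * 100
Phi(-1.4) = 0.080757
= 8.1


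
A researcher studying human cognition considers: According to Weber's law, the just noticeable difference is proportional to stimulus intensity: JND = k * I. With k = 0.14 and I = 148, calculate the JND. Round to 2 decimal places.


JND = k * I
JND = 0.14 * 148
= 20.72


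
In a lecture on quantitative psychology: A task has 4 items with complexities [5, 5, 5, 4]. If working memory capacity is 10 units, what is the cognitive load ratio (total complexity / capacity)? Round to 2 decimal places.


Total complexity = 5 + 5 + 5 + 4 = 19
Load = total / capacity = 19 / 10
= 1.90


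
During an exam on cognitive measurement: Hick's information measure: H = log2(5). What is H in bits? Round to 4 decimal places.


H = log2(n)
H = log2(5)
= 2.3219


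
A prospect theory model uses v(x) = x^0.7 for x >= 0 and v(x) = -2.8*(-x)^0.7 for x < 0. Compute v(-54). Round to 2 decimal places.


Since x = -54 < 0, use v(x) = -lambda*(-x)^alpha
(-x) = 54
54^0.7 = 16.3183
v(-54) = -2.8 * 16.3183
= -45.69


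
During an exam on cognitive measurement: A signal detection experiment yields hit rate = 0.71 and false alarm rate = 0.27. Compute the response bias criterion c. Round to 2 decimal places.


c = -0.5 * (z(HR) + z(FAR))
z(0.71) = 0.5534
z(0.27) = -0.6128
c = -0.5 * (0.5534 + -0.6128)
= -0.5 * -0.0594
= 0.03


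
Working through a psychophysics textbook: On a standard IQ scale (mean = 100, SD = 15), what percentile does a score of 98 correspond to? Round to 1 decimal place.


z = (IQ - mean) / SD
z = (98 - 100) / 15 = -0.1333
Percentile = Phi(-0.1333) * 100
Phi(-0.1333) = 0.446978
= 44.7


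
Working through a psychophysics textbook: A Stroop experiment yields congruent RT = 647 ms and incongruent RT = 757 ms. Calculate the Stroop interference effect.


Stroop effect = RT(incongruent) - RT(congruent)
= 757 - 647
= 110 ms


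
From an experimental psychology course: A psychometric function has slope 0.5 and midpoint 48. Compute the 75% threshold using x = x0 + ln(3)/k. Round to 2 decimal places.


At P = 0.75: 0.75 = 1/(1 + e^(-k*(x-x0)))
Solving: e^(-k*(x-x0)) = 1/3
x = x0 + ln(3)/k
ln(3) = 1.0986
x = 48 + 1.0986/0.5
= 48 + 2.1972
= 50.20


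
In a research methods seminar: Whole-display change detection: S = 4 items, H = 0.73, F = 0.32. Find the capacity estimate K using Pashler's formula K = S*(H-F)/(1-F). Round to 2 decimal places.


K = S * (H - F) / (1 - F)
H - F = 0.41
1 - F = 0.68
K = 4 * 0.41 / 0.68
= 2.41


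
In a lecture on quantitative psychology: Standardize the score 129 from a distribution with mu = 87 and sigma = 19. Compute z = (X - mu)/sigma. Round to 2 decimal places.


z = (X - mu) / sigma
= (129 - 87) / 19
= 42 / 19
= 2.21


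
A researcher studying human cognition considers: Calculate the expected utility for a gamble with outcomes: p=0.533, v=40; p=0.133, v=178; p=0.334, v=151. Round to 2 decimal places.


EU = sum(p_i * v_i)
0.533 * 40 = 21.32
0.133 * 178 = 23.674
0.334 * 151 = 50.434
EU = 21.32 + 23.674 + 50.434
= 95.43


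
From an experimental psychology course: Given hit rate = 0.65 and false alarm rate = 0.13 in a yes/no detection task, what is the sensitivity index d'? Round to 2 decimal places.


d' = z(HR) - z(FAR)
z(0.65) = 0.3853
z(0.13) = -1.1264
d' = 0.3853 - -1.1264
= 1.51


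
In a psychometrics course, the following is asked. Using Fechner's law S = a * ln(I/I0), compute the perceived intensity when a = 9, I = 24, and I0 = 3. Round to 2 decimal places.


S = 9 * ln(24/3)
I/I0 = 8.0
ln(8.0) = 2.0794
S = 9 * 2.0794
= 18.71


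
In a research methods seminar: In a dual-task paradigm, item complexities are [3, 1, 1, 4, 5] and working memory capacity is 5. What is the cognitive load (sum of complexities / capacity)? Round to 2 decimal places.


Total complexity = 3 + 1 + 1 + 4 + 5 = 14
Load = total / capacity = 14 / 5
= 2.80


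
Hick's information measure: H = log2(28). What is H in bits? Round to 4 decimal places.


H = log2(n)
H = log2(28)
= 4.8074


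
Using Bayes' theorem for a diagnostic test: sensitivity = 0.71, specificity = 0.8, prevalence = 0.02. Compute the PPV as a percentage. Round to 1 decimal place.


PPV = (sens * prev) / (sens * prev + (1-spec) * (1-prev))
Numerator = 0.71 * 0.02 = 0.0142
P(positive and no disease) = (1 - spec) * (1 - prev) = (1 - 0.8) * (1 - 0.02) = 0.196
Denominator = 0.0142 + 0.196 = 0.2102
PPV = 0.0142 / 0.2102 = 0.067555
As percentage = 6.8


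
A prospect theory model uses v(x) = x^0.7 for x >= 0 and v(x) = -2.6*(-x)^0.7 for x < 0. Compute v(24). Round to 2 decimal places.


Since x = 24 >= 0, use v(x) = x^0.7
24^0.7 = 9.2501
v(24) = 9.25


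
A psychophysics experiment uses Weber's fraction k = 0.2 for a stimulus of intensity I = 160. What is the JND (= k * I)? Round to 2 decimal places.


JND = k * I
JND = 0.2 * 160
= 32.00


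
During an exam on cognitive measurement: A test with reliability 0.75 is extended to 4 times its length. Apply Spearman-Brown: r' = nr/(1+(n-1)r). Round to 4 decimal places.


r_new = n*r / (1 + (n-1)*r)
Numerator = 4 * 0.75 = 3.0
Denominator = 1 + 3 * 0.75 = 3.25
r_new = 3.0 / 3.25
= 0.9231


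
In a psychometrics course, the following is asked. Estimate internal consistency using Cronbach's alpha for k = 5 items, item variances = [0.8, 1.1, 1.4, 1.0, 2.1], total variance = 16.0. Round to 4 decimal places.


alpha = (k/(k-1)) * (1 - sum(s_i^2)/s_total^2)
sum(item variances) = 6.4
k/(k-1) = 5/4 = 1.25
1 - 6.4/16.0 = 1 - 0.4 = 0.6
alpha = 1.25 * 0.6
= 0.7500


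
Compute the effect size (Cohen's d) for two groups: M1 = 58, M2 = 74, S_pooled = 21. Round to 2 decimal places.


Cohen's d = (M1 - M2) / S_pooled
= (58 - 74) / 21
= -16 / 21
= -0.76


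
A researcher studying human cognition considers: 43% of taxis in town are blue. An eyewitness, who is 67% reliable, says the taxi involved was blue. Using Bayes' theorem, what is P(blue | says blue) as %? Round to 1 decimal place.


P(blue | says blue) = P(says blue | blue)*P(blue) / [P(says blue | blue)*P(blue) + P(says blue | not blue)*P(not blue)]
Numerator = 0.67 * 0.43 = 0.2881
False identification = 0.33 * 0.57 = 0.1881
P = 0.2881 / (0.2881 + 0.1881)
= 0.2881 / 0.4762
As percentage = 60.5


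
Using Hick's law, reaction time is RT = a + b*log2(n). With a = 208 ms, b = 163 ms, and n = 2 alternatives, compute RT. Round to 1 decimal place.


RT = 208 + 163 * log2(2)
log2(2) = 1.0
RT = 208 + 163 * 1.0
= 208 + 163.0
= 371.0 ms


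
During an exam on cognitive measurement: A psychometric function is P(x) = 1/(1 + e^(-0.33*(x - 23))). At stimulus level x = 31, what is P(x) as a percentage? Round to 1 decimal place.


P(x) = 1/(1 + e^(-0.33*(31 - 23)))
Exponent = -0.33 * 8 = -2.64
e^(-2.64) = 0.071361
P = 1/(1 + 0.071361) = 0.933392
Percentage = 93.3


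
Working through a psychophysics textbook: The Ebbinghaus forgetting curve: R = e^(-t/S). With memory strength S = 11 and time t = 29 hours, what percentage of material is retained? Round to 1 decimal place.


R = e^(-t/S)
-t/S = -29/11 = -2.636364
R = e^(-2.636364) = 0.071621
Percentage = 0.071621 * 100
= 7.2


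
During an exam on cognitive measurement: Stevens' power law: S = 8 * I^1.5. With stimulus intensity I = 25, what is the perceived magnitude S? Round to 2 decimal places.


S = 8 * 25^1.5
25^1.5 = 125.0
S = 8 * 125.0
= 1000.00


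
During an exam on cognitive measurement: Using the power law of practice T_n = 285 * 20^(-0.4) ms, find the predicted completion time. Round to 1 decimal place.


T_n = 285 * 20^(-0.4)
20^(-0.4) = 0.301709
T_n = 285 * 0.301709
= 86.0 ms


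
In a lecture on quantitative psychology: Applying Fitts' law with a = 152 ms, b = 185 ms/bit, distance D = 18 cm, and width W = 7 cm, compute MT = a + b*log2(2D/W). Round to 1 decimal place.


MT = 152 + 185 * log2(2*18/7)
2D/W = 5.142857
log2(5.142857) = 2.3626
MT = 152 + 185 * 2.3626
= 589.1 ms


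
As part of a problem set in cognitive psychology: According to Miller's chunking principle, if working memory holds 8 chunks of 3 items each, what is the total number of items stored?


Total items = chunks * items_per_chunk
= 8 * 3
= 24


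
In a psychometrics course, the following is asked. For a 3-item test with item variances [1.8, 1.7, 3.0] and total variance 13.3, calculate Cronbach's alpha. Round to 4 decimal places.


alpha = (k/(k-1)) * (1 - sum(s_i^2)/s_total^2)
sum(item variances) = 6.5
k/(k-1) = 3/2 = 1.5
1 - 6.5/13.3 = 1 - 0.488722 = 0.511278
alpha = 1.5 * 0.511278
= 0.7669


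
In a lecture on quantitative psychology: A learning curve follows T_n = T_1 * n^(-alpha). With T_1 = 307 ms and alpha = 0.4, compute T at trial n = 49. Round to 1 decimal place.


T_n = 307 * 49^(-0.4)
49^(-0.4) = 0.210825
T_n = 307 * 0.210825
= 64.7 ms


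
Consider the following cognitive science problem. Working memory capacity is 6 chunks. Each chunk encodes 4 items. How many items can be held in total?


Total items = chunks * items_per_chunk
= 6 * 4
= 24


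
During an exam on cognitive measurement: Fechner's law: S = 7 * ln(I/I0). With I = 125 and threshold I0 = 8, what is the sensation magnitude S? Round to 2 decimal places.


S = 7 * ln(125/8)
I/I0 = 15.625
ln(15.625) = 2.7489
S = 7 * 2.7489
= 19.24


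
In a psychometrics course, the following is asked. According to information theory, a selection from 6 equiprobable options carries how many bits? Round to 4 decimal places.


H = log2(n)
H = log2(6)
= 2.5850


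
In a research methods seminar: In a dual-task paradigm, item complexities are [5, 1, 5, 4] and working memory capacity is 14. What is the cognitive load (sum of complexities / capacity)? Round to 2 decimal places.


Total complexity = 5 + 1 + 5 + 4 = 15
Load = total / capacity = 15 / 14
= 1.07


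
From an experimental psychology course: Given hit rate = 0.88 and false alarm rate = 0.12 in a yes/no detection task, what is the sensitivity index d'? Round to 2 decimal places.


d' = z(HR) - z(FAR)
z(0.88) = 1.175
z(0.12) = -1.175
d' = 1.175 - -1.175
= 2.35


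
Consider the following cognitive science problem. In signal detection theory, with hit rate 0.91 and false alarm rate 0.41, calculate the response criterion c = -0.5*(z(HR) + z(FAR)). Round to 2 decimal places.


c = -0.5 * (z(HR) + z(FAR))
z(0.91) = 1.3408
z(0.41) = -0.2275
c = -0.5 * (1.3408 + -0.2275)
= -0.5 * 1.1133
= -0.56


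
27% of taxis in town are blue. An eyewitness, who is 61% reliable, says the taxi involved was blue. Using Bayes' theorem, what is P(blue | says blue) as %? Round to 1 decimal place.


P(blue | says blue) = P(says blue | blue)*P(blue) / [P(says blue | blue)*P(blue) + P(says blue | not blue)*P(not blue)]
Numerator = 0.61 * 0.27 = 0.1647
False identification = 0.39 * 0.73 = 0.2847
P = 0.1647 / (0.1647 + 0.2847)
= 0.1647 / 0.4494
As percentage = 36.6


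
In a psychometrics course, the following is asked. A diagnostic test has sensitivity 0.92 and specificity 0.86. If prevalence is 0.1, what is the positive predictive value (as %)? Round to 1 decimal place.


PPV = (sens * prev) / (sens * prev + (1-spec) * (1-prev))
Numerator = 0.92 * 0.1 = 0.092
P(positive and no disease) = (1 - spec) * (1 - prev) = (1 - 0.86) * (1 - 0.1) = 0.126
Denominator = 0.092 + 0.126 = 0.218
PPV = 0.092 / 0.218 = 0.422018
As percentage = 42.2


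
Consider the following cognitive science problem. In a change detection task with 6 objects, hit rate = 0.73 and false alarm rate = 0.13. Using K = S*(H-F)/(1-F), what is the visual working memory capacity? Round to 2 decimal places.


K = S * (H - F) / (1 - F)
H - F = 0.6
1 - F = 0.87
K = 6 * 0.6 / 0.87
= 4.14


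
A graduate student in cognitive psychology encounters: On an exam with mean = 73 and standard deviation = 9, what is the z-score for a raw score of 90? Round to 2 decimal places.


z = (X - mu) / sigma
= (90 - 73) / 9
= 17 / 9
= 1.89


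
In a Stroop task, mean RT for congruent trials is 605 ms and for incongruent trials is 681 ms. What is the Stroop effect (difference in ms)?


Stroop effect = RT(incongruent) - RT(congruent)
= 681 - 605
= 76 ms


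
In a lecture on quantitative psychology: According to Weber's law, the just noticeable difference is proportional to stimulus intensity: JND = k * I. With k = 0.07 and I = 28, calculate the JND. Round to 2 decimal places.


JND = k * I
JND = 0.07 * 28
= 1.96


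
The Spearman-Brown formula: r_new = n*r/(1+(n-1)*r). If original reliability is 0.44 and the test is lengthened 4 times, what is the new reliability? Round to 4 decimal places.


r_new = n*r / (1 + (n-1)*r)
Numerator = 4 * 0.44 = 1.76
Denominator = 1 + 3 * 0.44 = 2.32
r_new = 1.76 / 2.32
= 0.7586


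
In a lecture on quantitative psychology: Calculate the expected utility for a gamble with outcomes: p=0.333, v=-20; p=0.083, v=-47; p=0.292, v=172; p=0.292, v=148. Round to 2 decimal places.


EU = sum(p_i * v_i)
0.333 * -20 = -6.66
0.083 * -47 = -3.901
0.292 * 172 = 50.224
0.292 * 148 = 43.216
EU = -6.66 + -3.901 + 50.224 + 43.216
= 82.88


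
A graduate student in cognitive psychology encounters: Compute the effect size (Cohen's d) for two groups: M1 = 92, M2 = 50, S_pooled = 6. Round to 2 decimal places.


Cohen's d = (M1 - M2) / S_pooled
= (92 - 50) / 6
= 42 / 6
= 7.00


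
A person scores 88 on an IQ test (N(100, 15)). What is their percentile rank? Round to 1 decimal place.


z = (IQ - mean) / SD
z = (88 - 100) / 15 = -0.8
Percentile = Phi(-0.8) * 100
Phi(-0.8) = 0.211855
= 21.2


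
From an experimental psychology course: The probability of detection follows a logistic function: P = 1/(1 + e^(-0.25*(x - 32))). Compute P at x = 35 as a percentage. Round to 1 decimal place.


P(x) = 1/(1 + e^(-0.25*(35 - 32)))
Exponent = -0.25 * 3 = -0.75
e^(-0.75) = 0.472367
P = 1/(1 + 0.472367) = 0.679178
Percentage = 67.9


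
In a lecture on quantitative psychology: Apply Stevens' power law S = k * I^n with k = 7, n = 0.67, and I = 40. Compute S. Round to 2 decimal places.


S = 7 * 40^0.67
40^0.67 = 11.8408
S = 7 * 11.8408
= 82.89


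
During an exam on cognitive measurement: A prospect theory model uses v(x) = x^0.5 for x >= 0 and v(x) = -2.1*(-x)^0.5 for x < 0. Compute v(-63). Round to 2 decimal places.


Since x = -63 < 0, use v(x) = -lambda*(-x)^alpha
(-x) = 63
63^0.5 = 7.9373
v(-63) = -2.1 * 7.9373
= -16.67


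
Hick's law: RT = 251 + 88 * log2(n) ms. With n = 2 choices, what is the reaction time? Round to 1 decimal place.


RT = 251 + 88 * log2(2)
log2(2) = 1.0
RT = 251 + 88 * 1.0
= 251 + 88.0
= 339.0 ms


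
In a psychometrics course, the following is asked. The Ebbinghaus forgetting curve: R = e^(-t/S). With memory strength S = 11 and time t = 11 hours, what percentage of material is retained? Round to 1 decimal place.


R = e^(-t/S)
-t/S = -11/11 = -1.0
R = e^(-1.0) = 0.367879
Percentage = 0.367879 * 100
= 36.8


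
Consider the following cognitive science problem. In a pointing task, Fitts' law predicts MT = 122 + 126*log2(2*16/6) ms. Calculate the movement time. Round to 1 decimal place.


MT = 122 + 126 * log2(2*16/6)
2D/W = 5.333333
log2(5.333333) = 2.415
MT = 122 + 126 * 2.415
= 426.3 ms


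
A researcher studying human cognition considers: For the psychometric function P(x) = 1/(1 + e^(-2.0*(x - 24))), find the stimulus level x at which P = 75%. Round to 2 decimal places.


At P = 0.75: 0.75 = 1/(1 + e^(-k*(x-x0)))
Solving: e^(-k*(x-x0)) = 1/3
x = x0 + ln(3)/k
ln(3) = 1.0986
x = 24 + 1.0986/2.0
= 24 + 0.5493
= 24.55


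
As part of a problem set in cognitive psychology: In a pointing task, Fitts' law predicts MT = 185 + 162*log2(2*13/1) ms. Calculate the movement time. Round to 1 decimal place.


MT = 185 + 162 * log2(2*13/1)
2D/W = 26.0
log2(26.0) = 4.7004
MT = 185 + 162 * 4.7004
= 946.5 ms


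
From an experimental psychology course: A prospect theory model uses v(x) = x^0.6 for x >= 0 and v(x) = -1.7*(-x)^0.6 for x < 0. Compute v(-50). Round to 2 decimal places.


Since x = -50 < 0, use v(x) = -lambda*(-x)^alpha
(-x) = 50
50^0.6 = 10.4564
v(-50) = -1.7 * 10.4564
= -17.78


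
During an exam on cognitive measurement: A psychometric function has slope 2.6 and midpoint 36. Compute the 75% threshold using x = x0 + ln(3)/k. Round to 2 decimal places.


At P = 0.75: 0.75 = 1/(1 + e^(-k*(x-x0)))
Solving: e^(-k*(x-x0)) = 1/3
x = x0 + ln(3)/k
ln(3) = 1.0986
x = 36 + 1.0986/2.6
= 36 + 0.4225
= 36.42


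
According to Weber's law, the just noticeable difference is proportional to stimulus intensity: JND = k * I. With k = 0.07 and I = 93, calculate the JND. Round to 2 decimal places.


JND = k * I
JND = 0.07 * 93
= 6.51


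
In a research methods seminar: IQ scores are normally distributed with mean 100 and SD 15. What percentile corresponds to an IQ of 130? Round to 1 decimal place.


z = (IQ - mean) / SD
z = (130 - 100) / 15 = 2.0
Percentile = Phi(2.0) * 100
Phi(2.0) = 0.97725
= 97.7


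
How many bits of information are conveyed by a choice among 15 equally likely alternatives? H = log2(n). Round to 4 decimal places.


H = log2(n)
H = log2(15)
= 3.9069


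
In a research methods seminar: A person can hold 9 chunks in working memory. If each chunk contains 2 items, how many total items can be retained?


Total items = chunks * items_per_chunk
= 9 * 2
= 18


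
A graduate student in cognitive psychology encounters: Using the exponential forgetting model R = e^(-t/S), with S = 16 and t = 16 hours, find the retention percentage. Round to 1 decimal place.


R = e^(-t/S)
-t/S = -16/16 = -1.0
R = e^(-1.0) = 0.367879
Percentage = 0.367879 * 100
= 36.8


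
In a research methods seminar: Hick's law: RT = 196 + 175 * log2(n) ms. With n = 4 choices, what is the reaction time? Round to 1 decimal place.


RT = 196 + 175 * log2(4)
log2(4) = 2.0
RT = 196 + 175 * 2.0
= 196 + 350.0
= 546.0 ms


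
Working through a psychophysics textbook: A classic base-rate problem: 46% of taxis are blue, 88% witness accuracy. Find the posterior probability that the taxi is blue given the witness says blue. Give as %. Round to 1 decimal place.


P(blue | says blue) = P(says blue | blue)*P(blue) / [P(says blue | blue)*P(blue) + P(says blue | not blue)*P(not blue)]
Numerator = 0.88 * 0.46 = 0.4048
False identification = 0.12 * 0.54 = 0.0648
P = 0.4048 / (0.4048 + 0.0648)
= 0.4048 / 0.4696
As percentage = 86.2


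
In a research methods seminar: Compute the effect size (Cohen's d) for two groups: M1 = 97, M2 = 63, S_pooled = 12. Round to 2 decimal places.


Cohen's d = (M1 - M2) / S_pooled
= (97 - 63) / 12
= 34 / 12
= 2.83


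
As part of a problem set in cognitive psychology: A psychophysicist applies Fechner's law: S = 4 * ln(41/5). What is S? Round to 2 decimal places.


S = 4 * ln(41/5)
I/I0 = 8.2
ln(8.2) = 2.1041
S = 4 * 2.1041
= 8.42
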